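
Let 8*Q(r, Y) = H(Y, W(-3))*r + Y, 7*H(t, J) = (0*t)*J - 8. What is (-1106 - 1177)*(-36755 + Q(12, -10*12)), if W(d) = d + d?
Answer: 587648766/7 ≈ 8.3950e+7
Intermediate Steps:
W(d) = 2*d
H(t, J) = -8/7 (H(t, J) = ((0*t)*J - 8)/7 = (0*J - 8)/7 = (0 - 8)/7 = (⅐)*(-8) = -8/7)
Q(r, Y) = -r/7 + Y/8 (Q(r, Y) = (-8*r/7 + Y)/8 = (Y - 8*r/7)/8 = -r/7 + Y/8)
(-1106 - 1177)*(-36755 + Q(12, -10*12)) = (-1106 - 1177)*(-36755 + (-⅐*12 + (-10*12)/8)) = -2283*(-36755 + (-12/7 + (⅛)*(-120))) = -2283*(-36755 + (-12/7 - 15)) = -2283*(-36755 - 117/7) = -2283*(-257402/7) = 587648766/7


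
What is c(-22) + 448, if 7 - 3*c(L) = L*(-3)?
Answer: 1285/3 ≈ 428.33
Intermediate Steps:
c(L) = 7/3 + L (c(L) = 7/3 - L*(-3)/3 = 7/3 - (-1)*L = 7/3 + L)
c(-22) + 448 = (7/3 - 22) + 448 = -59/3 + 448 = 1285/3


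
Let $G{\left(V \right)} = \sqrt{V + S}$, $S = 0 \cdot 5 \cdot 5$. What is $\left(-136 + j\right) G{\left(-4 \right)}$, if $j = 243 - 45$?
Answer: $124 i \approx 124.0 i$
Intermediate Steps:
$S = 0$ ($S = 0 \cdot 5 = 0$)
$G{\left(V \right)} = \sqrt{V}$ ($G{\left(V \right)} = \sqrt{V + 0} = \sqrt{V}$)
$j = 198$ ($j = 243 - 45 = 198$)
$\left(-136 + j\right) G{\left(-4 \right)} = \left(-136 + 198\right) \sqrt{-4} = 62 \cdot 2 i = 124 i$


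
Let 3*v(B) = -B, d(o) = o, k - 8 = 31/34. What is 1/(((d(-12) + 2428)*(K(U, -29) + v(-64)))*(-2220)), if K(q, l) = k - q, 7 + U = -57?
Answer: -17/8593252960 ≈ -1.9783e-9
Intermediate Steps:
U = -64 (U = -7 - 57 = -64)
k = 303/34 (k = 8 + 31/34 = 303/34 ≈ 8.9118)
v(B) = -B/3 (v(B) = (-B)/3 = -B/3)
K(q, l) = 303/34 - q
1/(((d(-12) + 2428)*(K(U, -29) + v(-64)))*(-2220)) = 1/(((-12 + 2428)*((303/34 - 1*(-64)) - 1/3*(-64)))*(-2220)) = -1/2220/(2416*((303/34 + 64) + 64/3)) = -1/2220/(2416*(2479/34 + 64/3)) = -1/2220/(2416*(9613/102)) = -1/2220/(11612504/51) = (51/11612504)*(-1/2220) = -17/8593252960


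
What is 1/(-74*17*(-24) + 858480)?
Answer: 1/888672 ≈ 1.1253e-6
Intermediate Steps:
1/(-74*17*(-24) + 858480) = 1/(-1258*(-24) + 858480) = 1/(30192 + 858480) = 1/888672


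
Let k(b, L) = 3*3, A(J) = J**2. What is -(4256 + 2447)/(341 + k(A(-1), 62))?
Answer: -6703/350 ≈ -19.151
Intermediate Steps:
k(b, L) = 9
-(4256 + 2447)/(341 + k(A(-1), 62)) = -(4256 + 2447)/(341 + 9) = -6703/350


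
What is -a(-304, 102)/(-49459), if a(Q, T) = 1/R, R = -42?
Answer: -1/2077278 ≈ -4.8140e-7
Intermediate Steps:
a(Q, T) = -1/42 (a(Q, T) = 1/(-42) = -1/42)
-a(-304, 102)/(-49459) = -1*(-1/42)/(-49459) = (1/42)*(-1/49459) = -1/2077278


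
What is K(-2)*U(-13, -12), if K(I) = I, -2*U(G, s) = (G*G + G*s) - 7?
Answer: 318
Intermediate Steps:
U(G, s) = 7/2 - G**2/2 - G*s/2 (U(G, s) = -((G*G + G*s) - 7)/2 = -((G**2 + G*s) - 7)/2 = -(-7 + G**2 + G*s)/2 = 7/2 - G**2/2 - G*s/2)
K(-2)*U(-13, -12) = -2*(7/2 - 1/2*(-13)**2 - 1/2*(-13)*(-12)) = -2*(7/2 - 1/2*169 - 78) = -2*(7/2 - 169/2 - 78) = -2*(-159) = 318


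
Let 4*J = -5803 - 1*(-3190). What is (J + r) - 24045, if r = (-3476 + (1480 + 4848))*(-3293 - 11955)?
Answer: -174047977/4 ≈ -4.3512e+7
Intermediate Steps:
r = -43487296 (r = (-3476 + 6328)*(-15248) = 2852*(-15248) = -43487296)
J = -2613/4 (J = (-5803 - 1*(-3190))/4 = (-5803 + 3190)/4 = (¼)*(-2613) = -2613/4 ≈ -653.25)
(J + r) - 24045 = (-2613/4 - 43487296) - 24045 = -173951797/4 - 24045 = -174047977/4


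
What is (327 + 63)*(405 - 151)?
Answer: 99060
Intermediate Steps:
(327 + 63)*(405 - 151) = 390*254 = 99060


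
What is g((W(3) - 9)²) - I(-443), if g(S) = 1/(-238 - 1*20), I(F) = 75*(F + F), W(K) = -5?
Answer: 17144099/258 ≈ 66450.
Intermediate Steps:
I(F) = 150*F (I(F) = 75*(2*F) = 150*F)
g(S) = -1/258 (g(S) = 1/(-238 - 20) = 1/(-258) = -1/258)
g((W(3) - 9)²) - I(-443) = -1/258 - 150*(-443) = -1/258 - 1*(-66450) = -1/258 + 66450 = 17144099/258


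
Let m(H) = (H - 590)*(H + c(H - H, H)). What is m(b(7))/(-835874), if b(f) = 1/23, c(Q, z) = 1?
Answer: 162828/221088673 ≈ 0.00073648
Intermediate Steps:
b(f) = 1/23
m(H) = (1 + H)*(-590 + H) (m(H) = (H - 590)*(H + 1) = (-590 + H)*(1 + H) = (1 + H)*(-590 + H))
m(b(7))/(-835874) = (-590 + (1/23)² - 589*1/23)/(-835874) = (-590 + 1/529 - 589/23)*(-1/835874) = -325656/529*(-1/835874) = 162828/221088673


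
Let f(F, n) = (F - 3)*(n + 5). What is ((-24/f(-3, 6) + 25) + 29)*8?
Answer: 4784/11 ≈ 434.91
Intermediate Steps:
f(F, n) = (-3 + F)*(5 + n)
((-24/f(-3, 6) + 25) + 29)*8 = ((-24/(-15 - 3*6 + 5*(-3) - 3*6) + 25) + 29)*8 = ((-24/(-15 - 18 - 15 - 18) + 25) + 29)*8 = ((-24/(-66) + 25) + 29)*8 = ((-24*(-1/66) + 25) + 29)*8 = ((4/11 + 25) + 29)*8 = (279/11 + 29)*8 = (598/11)*8 = 4784/11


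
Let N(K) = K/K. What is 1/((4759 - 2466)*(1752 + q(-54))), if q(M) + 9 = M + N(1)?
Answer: 1/3875170 ≈ 2.5805e-7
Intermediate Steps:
N(K) = 1
q(M) = -8 + M (q(M) = -9 + (M + 1) = -9 + (1 + M) = -8 + M)
1/((4759 - 2466)*(1752 + q(-54))) = 1/((4759 - 2466)*(1752 + (-8 - 54))) = 1/(2293*(1752 - 62)) = 1/(2293*1690) = 1/3875170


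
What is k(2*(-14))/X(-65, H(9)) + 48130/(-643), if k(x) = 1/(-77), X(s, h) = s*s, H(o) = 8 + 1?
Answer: -15657892893/209183975 ≈ -74.852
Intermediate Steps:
H(o) = 9
X(s, h) = s²
k(x) = -1/77
k(2*(-14))/X(-65, H(9)) + 48130/(-643) = -1/(77*((-65)²)) + 48130/(-643) = -1/77/4225 + 48130*(-1/643) = -1/77*1/4225 - 48130/643 = -1/325325 - 48130/643 = -15657892893/209183975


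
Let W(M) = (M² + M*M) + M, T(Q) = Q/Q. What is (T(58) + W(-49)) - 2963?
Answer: 1791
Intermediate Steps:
T(Q) = 1
W(M) = M + 2*M² (W(M) = (M² + M²) + M = 2*M² + M = M + 2*M²)
(T(58) + W(-49)) - 2963 = (1 - 49*(1 + 2*(-49))) - 2963 = (1 - 49*(1 - 98)) - 2963 = (1 - 49*(-97)) - 2963 = (1 + 4753) - 2963 = 4754 - 2963 = 1791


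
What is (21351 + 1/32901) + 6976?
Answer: 931986628/32901 ≈ 28327.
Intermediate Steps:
(21351 + 1/32901) + 6976 = 702469252/32901 + 6976 = 931986628/32901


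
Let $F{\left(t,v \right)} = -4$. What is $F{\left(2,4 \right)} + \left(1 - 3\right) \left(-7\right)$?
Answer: $10$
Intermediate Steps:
$F{\left(2,4 \right)} + \left(1 - 3\right) \left(-7\right) = -4 + \left(1 - 3\right) \left(-7\right) = -4 - -14 = -4 + 14 = 10$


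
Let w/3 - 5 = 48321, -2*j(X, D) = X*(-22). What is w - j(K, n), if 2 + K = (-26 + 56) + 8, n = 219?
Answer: 144582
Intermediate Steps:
K = 36 (K = -2 + ((-26 + 56) + 8) = -2 + (30 + 8) = -2 + 38 = 36)
j(X, D) = 11*X (j(X, D) = -X*(-22)/2 = -(-11)*X = 11*X)
w = 144978 (w = 15 + 3*48321 = 15 + 144963 = 144978)
w - j(K, n) = 144978 - 11*36 = 144978 - 1*396 = 144978 - 396 = 144582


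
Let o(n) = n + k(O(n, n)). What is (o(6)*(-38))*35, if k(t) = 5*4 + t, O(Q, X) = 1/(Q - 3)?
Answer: -105070/3 ≈ -35023.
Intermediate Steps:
O(Q, X) = 1/(-3 + Q)
k(t) = 20 + t
o(n) = 20 + n + 1/(-3 + n) (o(n) = n + (20 + 1/(-3 + n)) = 20 + n + 1/(-3 + n))
(o(6)*(-38))*35 = (((1 + (-3 + 6)*(20 + 6))/(-3 + 6))*(-38))*35 = (((1 + 3*26)/3)*(-38))*35 = (((1 + 78)/3)*(-38))*35 = (((1/3)*79)*(-38))*35 = ((79/3)*(-38))*35 = -3002/3*35 = -105070/3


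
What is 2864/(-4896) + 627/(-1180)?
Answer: -201541/180540 ≈ -1.1163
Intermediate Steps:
2864/(-4896) + 627/(-1180) = 2864*(-1/4896) + 627*(-1/1180) = -179/306 - 627/1180 = -201541/180540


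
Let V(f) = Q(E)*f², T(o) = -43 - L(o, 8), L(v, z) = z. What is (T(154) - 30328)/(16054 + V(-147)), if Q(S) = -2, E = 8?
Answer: 30379/27164 ≈ 1.1184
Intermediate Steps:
T(o) = -51 (T(o) = -43 - 1*8 = -43 - 8 = -51)
V(f) = -2*f²
(T(154) - 30328)/(16054 + V(-147)) = (-51 - 30328)/(16054 - 2*(-147)²) = -30379/(16054 - 2*21609) = -30379/(16054 - 43218) = -30379/(-27164) = -30379*(-1/27164) = 30379/27164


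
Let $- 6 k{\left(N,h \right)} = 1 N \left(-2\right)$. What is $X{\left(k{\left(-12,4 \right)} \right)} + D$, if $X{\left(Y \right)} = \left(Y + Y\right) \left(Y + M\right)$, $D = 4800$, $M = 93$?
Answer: $4088$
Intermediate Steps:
$k{\left(N,h \right)} = \frac{N}{3}$ ($k{\left(N,h \right)} = - \frac{1 N \left(-2\right)}{6} = - \frac{N \left(-2\right)}{6} = - \frac{\left(-2\right) N}{6} = \frac{N}{3}$)
$X{\left(Y \right)} = 2 Y \left(93 + Y\right)$ ($X{\left(Y \right)} = \left(Y + Y\right) \left(Y + 93\right) = 2 Y \left(93 + Y\right)$)
$X{\left(k{\left(-12,4 \right)} \right)} + D = 2 \cdot \frac{1}{3} \left(-12\right) \left(93 + \frac{1}{3} \left(-12\right)\right) + 4800 = 2 \left(-4\right) \left(93 - 4\right) + 4800 = 2 \left(-4\right) 89 + 4800 = -712 + 4800 = 4088$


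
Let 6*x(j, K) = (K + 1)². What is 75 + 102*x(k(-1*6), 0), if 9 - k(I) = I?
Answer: 92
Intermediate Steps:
k(I) = 9 - I
x(j, K) = (1 + K)²/6 (x(j, K) = (K + 1)²/6 = (1 + K)²/6)
75 + 102*x(k(-1*6), 0) = 75 + 102*((1 + 0)²/6) = 75 + 102*((⅙)*1²) = 75 + 102*((⅙)*1) = 75 + 102*(⅙) = 75 + 17 = 92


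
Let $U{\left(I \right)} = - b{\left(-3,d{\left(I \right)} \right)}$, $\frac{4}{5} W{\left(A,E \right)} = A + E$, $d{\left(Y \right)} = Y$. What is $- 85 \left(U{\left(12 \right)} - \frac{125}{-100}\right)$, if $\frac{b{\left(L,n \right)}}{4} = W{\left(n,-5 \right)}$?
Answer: $\frac{11475}{4} \approx 2868.8$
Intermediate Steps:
$W{\left(A,E \right)} = \frac{5 A}{4} + \frac{5 E}{4}$ ($W{\left(A,E \right)} = \frac{5 \left(A + E\right)}{4} = \frac{5 A}{4} + \frac{5 E}{4}$)
$b{\left(L,n \right)} = -25 + 5 n$ ($b{\left(L,n \right)} = 4 \left(\frac{5 n}{4} + \frac{5}{4} \left(-5\right)\right) = 4 \left(\frac{5 n}{4} - \frac{25}{4}\right) = 4 \left(- \frac{25}{4} + \frac{5 n}{4}\right) = -25 + 5 n$)
$U{\left(I \right)} = 25 - 5 I$ ($U{\left(I \right)} = - (-25 + 5 I) = 25 - 5 I$)
$- 85 \left(U{\left(12 \right)} - \frac{125}{-100}\right) = - 85 \left(\left(25 - 60\right) - \frac{125}{-100}\right) = - 85 \left(\left(25 - 60\right) - - \frac{5}{4}\right) = - 85 \left(-35 + \frac{5}{4}\right) = \left(-85\right) \left(- \frac{135}{4}\right) = \frac{11475}{4}$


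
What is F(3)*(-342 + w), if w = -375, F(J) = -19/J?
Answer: 4541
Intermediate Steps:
F(3)*(-342 + w) = (-19/3)*(-342 - 375) = -19*1/3*(-717) = -19/3*(-717) = 4541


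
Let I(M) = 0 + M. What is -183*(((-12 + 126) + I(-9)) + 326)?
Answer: -78873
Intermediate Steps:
I(M) = M
-183*(((-12 + 126) + I(-9)) + 326) = -183*(((-12 + 126) - 9) + 326) = -183*((114 - 9) + 326) = -183*(105 + 326) = -183*431 = -78873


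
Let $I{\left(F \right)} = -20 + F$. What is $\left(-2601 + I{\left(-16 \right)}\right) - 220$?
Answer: $-2857$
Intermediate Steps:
$\left(-2601 + I{\left(-16 \right)}\right) - 220 = \left(-2601 - 36\right) - 220 = -2637 - 220 = -2857$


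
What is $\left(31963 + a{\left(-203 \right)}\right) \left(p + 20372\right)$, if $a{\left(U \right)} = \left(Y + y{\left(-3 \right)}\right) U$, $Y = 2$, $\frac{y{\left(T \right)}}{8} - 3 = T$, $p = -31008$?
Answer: $-335640252$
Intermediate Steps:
$y{\left(T \right)} = 24 + 8 T$
$a{\left(U \right)} = 2 U$ ($a{\left(U \right)} = \left(2 + \left(24 + 8 \left(-3\right)\right)\right) U = \left(2 + \left(24 - 24\right)\right) U = \left(2 + 0\right) U = 2 U$)
$\left(31963 + a{\left(-203 \right)}\right) \left(p + 20372\right) = \left(31963 + 2 \left(-203\right)\right) \left(-31008 + 20372\right) = \left(31963 - 406\right) \left(-10636\right) = 31557 \left(-10636\right) = -335640252$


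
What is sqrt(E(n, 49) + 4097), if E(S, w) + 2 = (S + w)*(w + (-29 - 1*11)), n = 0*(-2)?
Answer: 18*sqrt(14) ≈ 67.350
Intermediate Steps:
n = 0
E(S, w) = -2 + (-40 + w)*(S + w) (E(S, w) = -2 + (S + w)*(w + (-29 - 1*11)) = -2 + (S + w)*(w + (-29 - 11)) = -2 + (S + w)*(w - 40) = -2 + (S + w)*(-40 + w) = -2 + (-40 + w)*(S + w))
sqrt(E(n, 49) + 4097) = sqrt((-2 + 49**2 - 40*0 - 40*49 + 0*49) + 4097) = sqrt((-2 + 2401 + 0 - 1960 + 0) + 4097) = sqrt(439 + 4097) = sqrt(4536) = 18*sqrt(14)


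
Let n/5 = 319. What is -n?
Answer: -1595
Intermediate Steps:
n = 1595 (n = 5*319 = 1595)
-n = -1*1595 = -1595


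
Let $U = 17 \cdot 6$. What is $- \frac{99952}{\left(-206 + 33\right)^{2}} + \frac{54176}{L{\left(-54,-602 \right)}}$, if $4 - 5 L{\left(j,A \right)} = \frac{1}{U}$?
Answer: $\frac{826890406576}{12181103} \approx 67883.0$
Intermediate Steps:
$U = 102$
$L{\left(j,A \right)} = \frac{407}{510}$ ($L{\left(j,A \right)} = \frac{4}{5} - \frac{1}{5 \cdot 102} = \frac{4}{5} - \frac{1}{510} = \frac{407}{510}$)
$- \frac{99952}{\left(-206 + 33\right)^{2}} + \frac{54176}{L{\left(-54,-602 \right)}} = - \frac{99952}{\left(-206 + 33\right)^{2}} + \frac{54176}{\frac{407}{510}} = - \frac{99952}{\left(-173\right)^{2}} + 54176 \cdot \frac{510}{407} = - \frac{99952}{29929} + \frac{27629760}{407} = \frac{826890406576}{12181103}$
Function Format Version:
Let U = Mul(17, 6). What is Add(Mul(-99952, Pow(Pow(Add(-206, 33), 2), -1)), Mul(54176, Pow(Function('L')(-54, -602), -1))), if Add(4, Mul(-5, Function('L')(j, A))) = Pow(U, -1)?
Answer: Rational(826890406576, 12181103) ≈ 67883.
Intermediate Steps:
U = 102
Function('L')(j, A) = Rational(407, 510) (Function('L')(j, A) = Add(Rational(4, 5), Mul(Rational(-1, 5), Pow(102, -1))) = Add(Rational(4, 5), Mul(Rational(-1, 5), Rational(1, 102))) = Add(Rational(4, 5), Rational(-1, 510)) = Rational(407, 510))
Add(Mul(-99952, Pow(Pow(Add(-206, 33), 2), -1)), Mul(54176, Pow(Function('L')(-54, -602), -1))) = Add(Mul(-99952, Pow(Pow(Add(-206, 33), 2), -1)), Mul(54176, Pow(Rational(407, 510), -1))) = Add(Mul(-99952, Pow(Pow(-173, 2), -1)), Mul(54176, Rational(510, 407))) = Add(Mul(-99952, Pow(29929, -1)), Rational(27629760, 407)) = Add(Mul(-99952, Rational(1, 29929)), Rational(27629760, 407)) = Add(Rational(-99952, 29929), Rational(27629760, 407)) = Rational(826890406576, 12181103)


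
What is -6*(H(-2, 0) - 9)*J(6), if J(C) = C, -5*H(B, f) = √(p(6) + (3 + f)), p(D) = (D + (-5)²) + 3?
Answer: 324 + 36*√37/5 ≈ 367.80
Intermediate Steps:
p(D) = 28 + D (p(D) = (D + 25) + 3 = (25 + D) + 3 = 28 + D)
H(B, f) = -√(37 + f)/5 (H(B, f) = -√((28 + 6) + (3 + f))/5 = -√(34 + (3 + f))/5 = -√(37 + f)/5)
-6*(H(-2, 0) - 9)*J(6) = -6*(-√(37 + 0)/5 - 9)*6 = -6*(-√37/5 - 9)*6 = -6*(-9 - √37/5)*6 = -6*(-54 - 6*√37/5) = 324 + 36*√37/5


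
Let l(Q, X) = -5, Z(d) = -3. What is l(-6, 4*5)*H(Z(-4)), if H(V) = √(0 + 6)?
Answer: -5*√6 ≈ -12.247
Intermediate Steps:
H(V) = √6
l(-6, 4*5)*H(Z(-4)) = -5*√6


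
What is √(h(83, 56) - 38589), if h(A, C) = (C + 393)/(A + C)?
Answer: I*√745515658/139 ≈ 196.43*I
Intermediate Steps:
h(A, C) = (393 + C)/(A + C)
√(h(83, 56) - 38589) = √((393 + 56)/(83 + 56) - 38589) = √(449/139 - 38589) = √(-5363422/139) = I*√745515658/139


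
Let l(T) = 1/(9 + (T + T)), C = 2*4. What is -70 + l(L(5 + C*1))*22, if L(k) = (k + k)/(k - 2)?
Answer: -10328/151 ≈ -68.397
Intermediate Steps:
C = 8
L(k) = 2*k/(-2 + k) (L(k) = (2*k)/(-2 + k) = 2*k/(-2 + k))
l(T) = 1/(9 + 2*T)
-70 + l(L(5 + C*1))*22 = -70 + 22/(9 + 2*(2*(5 + 8*1)/(-2 + (5 + 8*1)))) = -70 + 22/(9 + 2*(2*(5 + 8)/(-2 + (5 + 8)))) = -70 + 22/(9 + 2*(2*13/(-2 + 13))) = -70 + 22/(9 + 2*(2*13/11)) = -70 + 22/(9 + 2*(2*13*(1/11))) = -70 + 22/(9 + 2*(26/11)) = -70 + 22/(9 + 52/11) = -70 + 22/(151/11) = -70 + (11/151)*22 = -70 + 242/151 = -10328/151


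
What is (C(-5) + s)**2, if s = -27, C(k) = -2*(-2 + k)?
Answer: 169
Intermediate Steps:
C(k) = 4 - 2*k
(C(-5) + s)**2 = ((4 - 2*(-5)) - 27)**2 = ((4 + 10) - 27)**2 = (14 - 27)**2 = (-13)**2 = 169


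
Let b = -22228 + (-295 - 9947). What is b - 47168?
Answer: -79638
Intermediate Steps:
b = -32470 (b = -22228 - 10242 = -32470)
b - 47168 = -32470 - 47168 = -79638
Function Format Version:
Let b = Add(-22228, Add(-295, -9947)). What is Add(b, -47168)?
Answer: -79638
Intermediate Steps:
b = -32470 (b = Add(-22228, -10242) = -32470)
Add(b, -47168) = Add(-32470, -47168) = -79638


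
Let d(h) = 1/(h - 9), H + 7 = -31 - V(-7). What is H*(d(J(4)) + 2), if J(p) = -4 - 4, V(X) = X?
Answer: -1023/17 ≈ -60.176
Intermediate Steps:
J(p) = -8
H = -31 (H = -7 + (-31 - 1*(-7)) = -7 + (-31 + 7) = -7 - 24 = -31)
d(h) = 1/(-9 + h)
H*(d(J(4)) + 2) = -31*(1/(-9 - 8) + 2) = -31*(1/(-17) + 2) = -31*(-1/17 + 2) = -31*33/17 = -1023/17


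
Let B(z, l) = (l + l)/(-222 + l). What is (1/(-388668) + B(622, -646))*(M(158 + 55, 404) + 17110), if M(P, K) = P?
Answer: 310674510383/12048708 ≈ 25785.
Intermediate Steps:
B(z, l) = 2*l/(-222 + l) (B(z, l) = (2*l)/(-222 + l) = 2*l/(-222 + l))
(1/(-388668) + B(622, -646))*(M(158 + 55, 404) + 17110) = (1/(-388668) + 2*(-646)/(-222 - 646))*((158 + 55) + 17110) = (-1/388668 + 2*(-646)/(-868))*(213 + 17110) = (-1/388668 + 2*(-646)*(-1/868))*17323 = (-1/388668 + 323/217)*17323 = (17934221/12048708)*17323 = 310674510383/12048708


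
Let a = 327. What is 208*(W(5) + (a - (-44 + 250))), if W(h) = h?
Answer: 26208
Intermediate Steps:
208*(W(5) + (a - (-44 + 250))) = 208*(5 + (327 - (-44 + 250))) = 208*(5 + (327 - 1*206)) = 208*(5 + (327 - 206)) = 208*(5 + 121) = 208*126 = 26208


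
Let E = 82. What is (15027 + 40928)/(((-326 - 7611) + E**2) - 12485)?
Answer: -55955/13698 ≈ -4.0849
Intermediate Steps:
(15027 + 40928)/(((-326 - 7611) + E**2) - 12485) = (15027 + 40928)/(((-326 - 7611) + 82**2) - 12485) = 55955/((-7937 + 6724) - 12485) = 55955/(-1213 - 12485) = 55955/(-13698) = 55955*(-1/13698) = -55955/13698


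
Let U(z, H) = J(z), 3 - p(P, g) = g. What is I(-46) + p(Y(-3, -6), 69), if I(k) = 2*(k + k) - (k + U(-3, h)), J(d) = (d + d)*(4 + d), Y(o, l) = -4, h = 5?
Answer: -198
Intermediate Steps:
p(P, g) = 3 - g
J(d) = 2*d*(4 + d) (J(d) = (2*d)*(4 + d) = 2*d*(4 + d))
U(z, H) = 2*z*(4 + z)
I(k) = 6 + 3*k (I(k) = 2*(k + k) - (k + 2*(-3)*(4 - 3)) = 2*(2*k) - (k + 2*(-3)*1) = 4*k - (k - 6) = 4*k - (-6 + k) = 4*k + (6 - k) = 6 + 3*k)
I(-46) + p(Y(-3, -6), 69) = (6 + 3*(-46)) + (3 - 1*69) = (6 - 138) + (3 - 69) = -132 - 66 = -198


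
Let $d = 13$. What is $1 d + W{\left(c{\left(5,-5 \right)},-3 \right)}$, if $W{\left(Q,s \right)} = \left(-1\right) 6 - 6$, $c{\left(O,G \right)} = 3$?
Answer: $1$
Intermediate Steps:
$W{\left(Q,s \right)} = -12$ ($W{\left(Q,s \right)} = -6 - 6 = -12$)
$1 d + W{\left(c{\left(5,-5 \right)},-3 \right)} = 1 \cdot 13 - 12 = 13 - 12 = 1$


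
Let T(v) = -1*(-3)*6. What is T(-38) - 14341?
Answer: -14323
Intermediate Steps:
T(v) = 18 (T(v) = 3*6 = 18)
T(-38) - 14341 = 18 - 14341 = -14323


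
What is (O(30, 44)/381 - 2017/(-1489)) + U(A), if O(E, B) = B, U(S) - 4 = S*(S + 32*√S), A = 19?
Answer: 207901778/567309 + 608*√19 ≈ 3016.7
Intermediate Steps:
U(S) = 4 + S*(S + 32*√S)
(O(30, 44)/381 - 2017/(-1489)) + U(A) = (44/381 - 2017/(-1489)) + (4 + 19² + 32*19^(3/2)) = (44*(1/381) - 2017*(-1/1489)) + (4 + 361 + 32*(19*√19)) = (44/381 + 2017/1489) + (4 + 361 + 608*√19) = 833993/567309 + (365 + 608*√19) = 207901778/567309 + 608*√19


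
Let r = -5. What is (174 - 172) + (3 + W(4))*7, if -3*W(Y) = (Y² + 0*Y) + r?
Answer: -8/3 ≈ -2.6667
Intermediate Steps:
W(Y) = 5/3 - Y²/3 (W(Y) = -((Y² + 0*Y) - 5)/3 = -((Y² + 0) - 5)/3 = -(Y² - 5)/3 = -(-5 + Y²)/3 = 5/3 - Y²/3)
(174 - 172) + (3 + W(4))*7 = (174 - 172) + (3 + (5/3 - ⅓*4²))*7 = 2 + (3 + (5/3 - ⅓*16))*7 = 2 + (3 + (5/3 - 16/3))*7 = 2 + (3 - 11/3)*7 = 2 - ⅔*7 = 2 - 14/3 = -8/3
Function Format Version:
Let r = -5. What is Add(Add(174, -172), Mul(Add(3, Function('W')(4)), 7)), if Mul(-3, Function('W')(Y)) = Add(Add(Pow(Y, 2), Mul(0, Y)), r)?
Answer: Rational(-8, 3) ≈ -2.6667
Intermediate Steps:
Function('W')(Y) = Add(Rational(5, 3), Mul(Rational(-1, 3), Pow(Y, 2))) (Function('W')(Y) = Mul(Rational(-1, 3), Add(Add(Pow(Y, 2), Mul(0, Y)), -5)) = Mul(Rational(-1, 3), Add(Add(Pow(Y, 2), 0), -5)) = Mul(Rational(-1, 3), Add(Pow(Y, 2), -5)) = Mul(Rational(-1, 3), Add(-5, Pow(Y, 2))) = Add(Rational(5, 3), Mul(Rational(-1, 3), Pow(Y, 2))))
Add(Add(174, -172), Mul(Add(3, Function('W')(4)), 7)) = Add(Add(174, -172), Mul(Add(3, Add(Rational(5, 3), Mul(Rational(-1, 3), Pow(4, 2)))), 7)) = Add(2, Mul(Add(3, Add(Rational(5, 3), Mul(Rational(-1, 3), 16))), 7)) = Add(2, Mul(Add(3, Add(Rational(5, 3), Rational(-16, 3))), 7)) = Add(2, Mul(Add(3, Rational(-11, 3)), 7)) = Add(2, Mul(Rational(-2, 3), 7)) = Add(2, Rational(-14, 3)) = Rational(-8, 3)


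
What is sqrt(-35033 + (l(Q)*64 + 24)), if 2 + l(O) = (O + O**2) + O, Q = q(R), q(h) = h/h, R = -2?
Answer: I*sqrt(34945) ≈ 186.94*I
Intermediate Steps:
q(h) = 1
Q = 1
l(O) = -2 + O**2 + 2*O (l(O) = -2 + ((O + O**2) + O) = -2 + (O**2 + 2*O) = -2 + O**2 + 2*O)
sqrt(-35033 + (l(Q)*64 + 24)) = sqrt(-35033 + ((-2 + 1**2 + 2*1)*64 + 24)) = sqrt(-35033 + ((-2 + 1 + 2)*64 + 24)) = sqrt(-35033 + (1*64 + 24)) = sqrt(-35033 + (64 + 24)) = sqrt(-35033 + 88) = sqrt(-34945) = I*sqrt(34945)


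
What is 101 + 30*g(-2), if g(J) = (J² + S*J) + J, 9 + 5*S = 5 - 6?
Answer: 281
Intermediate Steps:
S = -2 (S = -9/5 + (5 - 6)/5 = -9/5 + (⅕)*(-1) = -9/5 - ⅕ = -2)
g(J) = J² - J (g(J) = (J² - 2*J) + J = J² - J)
101 + 30*g(-2) = 101 + 30*(-2*(-1 - 2)) = 101 + 30*(-2*(-3)) = 101 + 30*6 = 101 + 180 = 281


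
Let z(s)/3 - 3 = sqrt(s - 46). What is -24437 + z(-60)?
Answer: -24428 + 3*I*sqrt(106) ≈ -24428.0 + 30.887*I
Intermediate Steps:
z(s) = 9 + 3*sqrt(-46 + s) (z(s) = 9 + 3*sqrt(s - 46) = 9 + 3*sqrt(-46 + s))
-24437 + z(-60) = -24437 + (9 + 3*sqrt(-46 - 60)) = -24437 + (9 + 3*sqrt(-106)) = -24437 + (9 + 3*(I*sqrt(106))) = -24437 + (9 + 3*I*sqrt(106)) = -24428 + 3*I*sqrt(106)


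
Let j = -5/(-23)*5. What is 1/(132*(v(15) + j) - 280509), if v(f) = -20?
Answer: -23/6509127 ≈ -3.5335e-6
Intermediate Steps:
j = 25/23 (j = -5*(-1/23)*5 = (5/23)*5 = 25/23 ≈ 1.0870)
1/(132*(v(15) + j) - 280509) = 1/(132*(-20 + 25/23) - 280509) = 1/(132*(-435/23) - 280509) = 1/(-57420/23 - 280509) = 1/(-6509127/23) = -23/6509127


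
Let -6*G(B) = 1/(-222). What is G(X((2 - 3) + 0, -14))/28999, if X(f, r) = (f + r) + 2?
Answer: 1/38626668 ≈ 2.5889e-8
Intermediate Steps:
X(f, r) = 2 + f + r
G(B) = 1/1332 (G(B) = -⅙/(-222) = -⅙*(-1/222) = 1/1332)
G(X((2 - 3) + 0, -14))/28999 = (1/1332)/28999 = (1/1332)*(1/28999) = 1/38626668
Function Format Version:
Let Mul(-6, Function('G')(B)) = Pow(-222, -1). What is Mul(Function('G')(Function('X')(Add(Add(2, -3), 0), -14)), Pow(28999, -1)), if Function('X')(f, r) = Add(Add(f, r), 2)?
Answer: Rational(1, 38626668) ≈ 2.5889e-8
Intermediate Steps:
Function('X')(f, r) = Add(2, f, r)
Function('G')(B) = Rational(1, 1332) (Function('G')(B) = Mul(Rational(-1, 6), Pow(-222, -1)) = Mul(Rational(-1, 6), Rational(-1, 222)) = Rational(1, 1332))
Mul(Function('G')(Function('X')(Add(Add(2, -3), 0), -14)), Pow(28999, -1)) = Mul(Rational(1, 1332), Pow(28999, -1)) = Mul(Rational(1, 1332), Rational(1, 28999)) = Rational(1, 38626668)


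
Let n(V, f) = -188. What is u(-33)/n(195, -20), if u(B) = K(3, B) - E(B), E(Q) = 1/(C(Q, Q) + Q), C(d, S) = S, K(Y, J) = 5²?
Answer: -1651/12408 ≈ -0.13306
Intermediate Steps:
K(Y, J) = 25
E(Q) = 1/(2*Q) (E(Q) = 1/(Q + Q) = 1/(2*Q))
u(B) = 25 - 1/(2*B)
u(-33)/n(195, -20) = (25 - ½/(-33))/(-188) = (25 - ½*(-1/33))*(-1/188) = (25 + 1/66)*(-1/188) = (1651/66)*(-1/188) = -1651/12408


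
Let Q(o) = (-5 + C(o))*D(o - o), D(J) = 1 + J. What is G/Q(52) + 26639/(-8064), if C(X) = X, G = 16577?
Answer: 132424895/379008 ≈ 349.40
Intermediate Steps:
Q(o) = -5 + o (Q(o) = (-5 + o)*(1 + (o - o)) = (-5 + o)*(1 + 0) = (-5 + o)*1 = -5 + o)
G/Q(52) + 26639/(-8064) = 16577/(-5 + 52) + 26639/(-8064) = 16577/47 + 26639*(-1/8064) = 16577*(1/47) - 26639/8064 = 16577/47 - 26639/8064 = 132424895/379008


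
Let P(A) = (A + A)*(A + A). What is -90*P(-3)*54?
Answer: -174960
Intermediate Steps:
P(A) = 4*A**2 (P(A) = (2*A)*(2*A) = 4*A**2)
-90*P(-3)*54 = -360*(-3)**2*54 = -360*9*54 = -90*36*54 = -3240*54 = -174960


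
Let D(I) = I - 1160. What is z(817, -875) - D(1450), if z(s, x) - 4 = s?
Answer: 531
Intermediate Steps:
z(s, x) = 4 + s
D(I) = -1160 + I
z(817, -875) - D(1450) = (4 + 817) - (-1160 + 1450) = 821 - 1*290 = 821 - 290 = 531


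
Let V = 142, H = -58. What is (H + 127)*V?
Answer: 9798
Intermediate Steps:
(H + 127)*V = (-58 + 127)*142 = 69*142 = 9798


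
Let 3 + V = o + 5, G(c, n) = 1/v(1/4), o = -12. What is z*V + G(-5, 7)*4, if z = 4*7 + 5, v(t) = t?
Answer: -314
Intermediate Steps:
G(c, n) = 4 (G(c, n) = 1/(1/4) = 1/(¼) = 4)
z = 33 (z = 28 + 5 = 33)
V = -10 (V = -3 + (-12 + 5) = -3 - 7 = -10)
z*V + G(-5, 7)*4 = 33*(-10) + 4*4 = -330 + 16 = -314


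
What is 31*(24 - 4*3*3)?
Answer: -372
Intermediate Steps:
31*(24 - 4*3*3) = 31*(24 - 12*3) = 31*(24 - 36) = 31*(-12) = -372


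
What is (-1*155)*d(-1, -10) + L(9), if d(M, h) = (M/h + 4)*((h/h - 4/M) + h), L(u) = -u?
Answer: 6337/2 ≈ 3168.5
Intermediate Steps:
d(M, h) = (4 + M/h)*(1 + h - 4/M) (d(M, h) = (4 + M/h)*((1 - 4/M) + h) = (4 + M/h)*(1 + h - 4/M))
(-1*155)*d(-1, -10) + L(9) = (-1*155)*(4 - 1 - 16/(-1) - 4/(-10) + 4*(-10) - 1/(-10)) - 1*9 = -155*(4 - 1 - 16*(-1) - 4*(-1/10) - 40 - 1*(-1/10)) - 9 = -155*(4 - 1 + 16 + 2/5 - 40 + 1/10) - 9 = -155*(-41/2) - 9 = 6355/2 - 9 = 6337/2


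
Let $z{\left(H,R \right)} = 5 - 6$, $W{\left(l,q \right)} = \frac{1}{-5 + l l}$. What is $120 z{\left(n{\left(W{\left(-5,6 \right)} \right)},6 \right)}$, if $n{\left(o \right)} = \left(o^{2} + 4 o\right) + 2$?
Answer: $-120$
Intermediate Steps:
$W{\left(l,q \right)} = \frac{1}{-5 + l^{2}}$
$n{\left(o \right)} = 2 + o^{2} + 4 o$
$z{\left(H,R \right)} = -1$ ($z{\left(H,R \right)} = 5 - 6 = -1$)
$120 z{\left(n{\left(W{\left(-5,6 \right)} \right)},6 \right)} = 120 \left(-1\right) = -120$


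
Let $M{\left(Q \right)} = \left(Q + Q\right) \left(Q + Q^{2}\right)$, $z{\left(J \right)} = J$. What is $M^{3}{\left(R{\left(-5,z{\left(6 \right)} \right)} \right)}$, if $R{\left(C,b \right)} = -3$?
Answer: $-46656$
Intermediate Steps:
$M{\left(Q \right)} = 2 Q \left(Q + Q^{2}\right)$
$M^{3}{\left(R{\left(-5,z{\left(6 \right)} \right)} \right)} = \left(2 \left(-3\right)^{2} \left(1 - 3\right)\right)^{3} = \left(2 \cdot 9 \left(-2\right)\right)^{3} = \left(-36\right)^{3} = -46656$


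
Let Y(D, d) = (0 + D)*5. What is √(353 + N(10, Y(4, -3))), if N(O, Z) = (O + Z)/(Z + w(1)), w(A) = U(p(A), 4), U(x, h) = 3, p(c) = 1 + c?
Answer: √187427/23 ≈ 18.823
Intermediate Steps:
Y(D, d) = 5*D (Y(D, d) = D*5 = 5*D)
w(A) = 3
N(O, Z) = (O + Z)/(3 + Z) (N(O, Z) = (O + Z)/(Z + 3) = (O + Z)/(3 + Z))
√(353 + N(10, Y(4, -3))) = √(353 + (10 + 5*4)/(3 + 5*4)) = √(353 + (10 + 20)/(3 + 20)) = √(353 + 30/23) = √(8149/23) = √187427/23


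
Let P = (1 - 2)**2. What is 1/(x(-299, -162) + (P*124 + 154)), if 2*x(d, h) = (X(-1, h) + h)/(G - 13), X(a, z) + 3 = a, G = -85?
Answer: 98/27327 ≈ 0.0035862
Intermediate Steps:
X(a, z) = -3 + a
P = 1 (P = (-1)**2 = 1)
x(d, h) = 1/49 - h/196 (x(d, h) = (((-3 - 1) + h)/(-85 - 13))/2 = ((-4 + h)/(-98))/2 = ((-4 + h)*(-1/98))/2 = (2/49 - h/98)/2 = 1/49 - h/196)
1/(x(-299, -162) + (P*124 + 154)) = 1/((1/49 - 1/196*(-162)) + (1*124 + 154)) = 1/((1/49 + 81/98) + (124 + 154)) = 1/(83/98 + 278) = 1/(27327/98) = 98/27327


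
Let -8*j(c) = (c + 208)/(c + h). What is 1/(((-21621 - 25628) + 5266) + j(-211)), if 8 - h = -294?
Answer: -728/30563621 ≈ -2.3819e-5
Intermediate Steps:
h = 302 (h = 8 - 1*(-294) = 8 + 294 = 302)
j(c) = -(208 + c)/(8*(302 + c)) (j(c) = -(c + 208)/(8*(c + 302)) = -(208 + c)/(8*(302 + c)))
1/(((-21621 - 25628) + 5266) + j(-211)) = 1/(((-21621 - 25628) + 5266) + (-208 - 1*(-211))/(8*(302 - 211))) = 1/((-47249 + 5266) + (1/8)*(-208 + 211)/91) = 1/(-41983 + (1/8)*(1/91)*3) = 1/(-41983 + 3/728) = 1/(-30563621/728) = -728/30563621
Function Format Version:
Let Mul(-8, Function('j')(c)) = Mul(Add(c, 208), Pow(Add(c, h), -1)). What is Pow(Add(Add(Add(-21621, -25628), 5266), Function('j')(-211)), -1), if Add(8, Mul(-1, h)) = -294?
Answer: Rational(-728, 30563621) ≈ -2.3819e-5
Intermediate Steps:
h = 302 (h = Add(8, Mul(-1, -294)) = Add(8, 294) = 302)
Function('j')(c) = Mul(Rational(-1, 8), Pow(Add(302, c), -1), Add(208, c)) (Function('j')(c) = Mul(Rational(-1, 8), Mul(Add(c, 208), Pow(Add(c, 302), -1))) = Mul(Rational(-1, 8), Mul(Add(208, c), Pow(Add(302, c), -1))) = Mul(Rational(-1, 8), Mul(Pow(Add(302, c), -1), Add(208, c))) = Mul(Rational(-1, 8), Pow(Add(302, c), -1), Add(208, c)))
Pow(Add(Add(Add(-21621, -25628), 5266), Function('j')(-211)), -1) = Pow(Add(Add(Add(-21621, -25628), 5266), Mul(Rational(1, 8), Pow(Add(302, -211), -1), Add(-208, Mul(-1, -211)))), -1) = Pow(Add(Add(-47249, 5266), Mul(Rational(1, 8), Pow(91, -1), Add(-208, 211))), -1) = Pow(Add(-41983, Mul(Rational(1, 8), Rational(1, 91), 3)), -1) = Pow(Add(-41983, Rational(3, 728)), -1) = Pow(Rational(-30563621, 728), -1) = Rational(-728, 30563621)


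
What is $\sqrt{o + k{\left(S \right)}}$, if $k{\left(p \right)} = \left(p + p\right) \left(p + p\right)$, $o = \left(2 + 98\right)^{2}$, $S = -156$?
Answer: $4 \sqrt{6709} \approx 327.63$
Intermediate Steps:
$o = 10000$ ($o = 100^{2} = 10000$)
$k{\left(p \right)} = 4 p^{2}$ ($k{\left(p \right)} = 2 p 2 p = 4 p^{2}$)
$\sqrt{o + k{\left(S \right)}} = \sqrt{10000 + 4 \left(-156\right)^{2}} = \sqrt{10000 + 4 \cdot 24336} = \sqrt{10000 + 97344} = \sqrt{107344} = 4 \sqrt{6709}$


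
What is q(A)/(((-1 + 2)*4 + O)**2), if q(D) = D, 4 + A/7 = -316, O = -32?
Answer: -20/7 ≈ -2.8571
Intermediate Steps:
A = -2240 (A = -28 + 7*(-316) = -28 - 2212 = -2240)
q(A)/(((-1 + 2)*4 + O)**2) = -2240/((-1 + 2)*4 - 32)**2 = -2240/(1*4 - 32)**2 = -2240/(4 - 32)**2 = -2240/((-28)**2) = -2240/784 = -2240*1/784 = -20/7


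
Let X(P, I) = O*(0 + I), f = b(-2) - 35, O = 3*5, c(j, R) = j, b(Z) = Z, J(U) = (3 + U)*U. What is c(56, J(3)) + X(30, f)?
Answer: -499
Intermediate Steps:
J(U) = U*(3 + U)
O = 15
f = -37 (f = -2 - 35 = -37)
X(P, I) = 15*I (X(P, I) = 15*(0 + I) = 15*I)
c(56, J(3)) + X(30, f) = 56 + 15*(-37) = 56 - 555 = -499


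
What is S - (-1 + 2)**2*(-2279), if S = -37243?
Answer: -34964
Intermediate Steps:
S - (-1 + 2)**2*(-2279) = -37243 - (-1 + 2)**2*(-2279) = -37243 - 1**2*(-2279) = -37243 - (-2279) = -37243 - 1*(-2279) = -37243 + 2279 = -34964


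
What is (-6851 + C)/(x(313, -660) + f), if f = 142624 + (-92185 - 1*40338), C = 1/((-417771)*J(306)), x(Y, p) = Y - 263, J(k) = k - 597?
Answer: -832885394210/1234070885511 ≈ -0.67491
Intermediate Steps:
J(k) = -597 + k
x(Y, p) = -263 + Y
C = 1/121571361 (C = 1/((-417771)*(-597 + 306)) = -1/417771/(-291) = -1/417771*(-1/291) = 1/121571361 ≈ 8.2256e-9)
f = 10101 (f = 142624 + (-92185 - 40338) = 142624 - 132523 = 10101)
(-6851 + C)/(x(313, -660) + f) = (-6851 + 1/121571361)/((-263 + 313) + 10101) = -832885394210/(121571361*(50 + 10101)) = -832885394210/121571361/10151 = -832885394210/121571361*1/10151 = -832885394210/1234070885511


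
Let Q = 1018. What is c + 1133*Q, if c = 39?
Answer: 1153433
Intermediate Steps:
c + 1133*Q = 39 + 1133*1018 = 39 + 1153394 = 1153433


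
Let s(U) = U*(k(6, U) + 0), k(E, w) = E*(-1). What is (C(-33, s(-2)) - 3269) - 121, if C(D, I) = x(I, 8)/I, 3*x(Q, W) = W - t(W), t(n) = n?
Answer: -3390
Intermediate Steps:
k(E, w) = -E
s(U) = -6*U (s(U) = U*(-1*6 + 0) = U*(-6 + 0) = U*(-6) = -6*U)
x(Q, W) = 0 (x(Q, W) = (W - W)/3 = (⅓)*0 = 0)
C(D, I) = 0 (C(D, I) = 0/I = 0)
(C(-33, s(-2)) - 3269) - 121 = (0 - 3269) - 121 = -3269 - 121 = -3390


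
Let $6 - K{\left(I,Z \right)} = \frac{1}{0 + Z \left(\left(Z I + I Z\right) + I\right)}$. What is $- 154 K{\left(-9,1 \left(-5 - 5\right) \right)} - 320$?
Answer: $- \frac{1063697}{855} \approx -1244.1$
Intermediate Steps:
$K{\left(I,Z \right)} = 6 - \frac{1}{Z \left(I + 2 I Z\right)}$ ($K{\left(I,Z \right)} = 6 - \frac{1}{0 + Z \left(\left(Z I + I Z\right) + I\right)} = 6 - \frac{1}{0 + Z \left(\left(I Z + I Z\right) + I\right)} = 6 - \frac{1}{0 + Z \left(2 I Z + I\right)} = 6 - \frac{1}{0 + Z \left(I + 2 I Z\right)} = 6 - \frac{1}{Z \left(I + 2 I Z\right)}$)
$- 154 K{\left(-9,1 \left(-5 - 5\right) \right)} - 320 = - 154 \frac{-1 + 6 \left(-9\right) 1 \left(-5 - 5\right) + 12 \left(-9\right) \left(1 \left(-5 - 5\right)\right)^{2}}{\left(-9\right) 1 \left(-5 - 5\right) \left(1 + 2 \cdot 1 \left(-5 - 5\right)\right)} - 320 = - 154 \left(- \frac{-1 + 6 \left(-9\right) 1 \left(-10\right) + 12 \left(-9\right) \left(1 \left(-10\right)\right)^{2}}{9 \cdot 1 \left(-10\right) \left(1 + 2 \cdot 1 \left(-10\right)\right)}\right) - 320 = - 154 \left(- \frac{-1 + 6 \left(-9\right) \left(-10\right) + 12 \left(-9\right) \left(-10\right)^{2}}{9 \left(-10\right) \left(1 + 2 \left(-10\right)\right)}\right) - 320 = - 154 \left(\left(- \frac{1}{9}\right) \left(- \frac{1}{10}\right) \frac{1}{1 - 20} \left(-1 + 540 + 12 \left(-9\right) 100\right)\right) - 320 = - 154 \left(\left(- \frac{1}{9}\right) \left(- \frac{1}{10}\right) \frac{1}{-19} \left(-1 + 540 - 10800\right)\right) - 320 = - 154 \left(\left(- \frac{1}{9}\right) \left(- \frac{1}{10}\right) \left(- \frac{1}{19}\right) \left(-10261\right)\right) - 320 = \left(-154\right) \frac{10261}{1710} - 320 = - \frac{790097}{855} - 320 = - \frac{1063697}{855}$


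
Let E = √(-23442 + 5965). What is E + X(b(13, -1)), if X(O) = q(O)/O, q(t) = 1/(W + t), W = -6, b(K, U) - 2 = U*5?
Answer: 1/27 + I*√17477 ≈ 0.037037 + 132.2*I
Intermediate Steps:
b(K, U) = 2 + 5*U (b(K, U) = 2 + U*5 = 2 + 5*U)
q(t) = 1/(-6 + t)
X(O) = 1/(O*(-6 + O)) (X(O) = 1/((-6 + O)*O) = 1/(O*(-6 + O)))
E = I*√17477 (E = √(-17477) = I*√17477 ≈ 132.2*I)
E + X(b(13, -1)) = I*√17477 + 1/((2 + 5*(-1))*(-6 + (2 + 5*(-1)))) = I*√17477 + 1/((2 - 5)*(-6 + (2 - 5))) = I*√17477 + 1/((-3)*(-6 - 3)) = I*√17477 - ⅓/(-9) = I*√17477 - ⅓*(-⅑) = I*√17477 + 1/27 = 1/27 + I*√17477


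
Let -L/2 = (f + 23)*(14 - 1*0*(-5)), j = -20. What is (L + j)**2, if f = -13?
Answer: 90000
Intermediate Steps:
L = -280 (L = -2*(-13 + 23)*(14 - 1*0*(-5)) = -20*(14 + 0*(-5)) = -20*(14 + 0) = -20*14 = -2*140 = -280)
(L + j)**2 = (-280 - 20)**2 = (-300)**2 = 90000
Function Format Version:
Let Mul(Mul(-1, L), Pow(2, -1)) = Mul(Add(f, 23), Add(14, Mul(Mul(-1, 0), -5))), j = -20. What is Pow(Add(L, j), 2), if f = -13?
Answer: 90000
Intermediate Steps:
L = -280 (L = Mul(-2, Mul(Add(-13, 23), Add(14, Mul(Mul(-1, 0), -5)))) = Mul(-2, Mul(10, Add(14, Mul(0, -5)))) = Mul(-2, Mul(10, Add(14, 0))) = Mul(-2, Mul(10, 14)) = Mul(-2, 140) = -280)
Pow(Add(L, j), 2) = Pow(Add(-280, -20), 2) = Pow(-300, 2) = 90000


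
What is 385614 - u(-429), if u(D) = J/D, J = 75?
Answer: 55142827/143 ≈ 3.8561e+5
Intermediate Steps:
u(D) = 75/D
385614 - u(-429) = 385614 - 75/(-429) = 385614 - 75*(-1)/429 = 385614 - 1*(-25/143) = 385614 + 25/143 = 55142827/143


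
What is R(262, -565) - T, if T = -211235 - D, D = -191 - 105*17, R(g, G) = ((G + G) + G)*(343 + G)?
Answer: 585549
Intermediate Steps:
R(g, G) = 3*G*(343 + G) (R(g, G) = (2*G + G)*(343 + G) = (3*G)*(343 + G) = 3*G*(343 + G))
D = -1976 (D = -191 - 1785 = -1976)
T = -209259 (T = -211235 - 1*(-1976) = -211235 + 1976 = -209259)
R(262, -565) - T = 3*(-565)*(343 - 565) - 1*(-209259) = 3*(-565)*(-222) + 209259 = 376290 + 209259 = 585549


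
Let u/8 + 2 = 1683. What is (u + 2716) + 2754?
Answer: 18918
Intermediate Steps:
u = 13448 (u = -16 + 8*1683 = -16 + 13464 = 13448)
(u + 2716) + 2754 = (13448 + 2716) + 2754 = 16164 + 2754 = 18918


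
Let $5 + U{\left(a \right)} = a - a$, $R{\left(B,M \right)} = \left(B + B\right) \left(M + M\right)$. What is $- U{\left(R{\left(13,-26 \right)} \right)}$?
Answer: $5$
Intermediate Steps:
$R{\left(B,M \right)} = 4 B M$ ($R{\left(B,M \right)} = 2 B 2 M = 4 B M$)
$U{\left(a \right)} = -5$ ($U{\left(a \right)} = -5 + \left(a - a\right) = -5 + 0 = -5$)
$- U{\left(R{\left(13,-26 \right)} \right)} = \left(-1\right) \left(-5\right) = 5$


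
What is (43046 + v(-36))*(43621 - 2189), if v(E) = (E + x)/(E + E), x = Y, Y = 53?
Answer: 16051248805/9 ≈ 1.7835e+9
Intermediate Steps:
x = 53
v(E) = (53 + E)/(2*E) (v(E) = (E + 53)/(E + E) = (53 + E)/((2*E)) = (53 + E)*(1/(2*E)) = (53 + E)/(2*E))
(43046 + v(-36))*(43621 - 2189) = (43046 + (1/2)*(53 - 36)/(-36))*(43621 - 2189) = (43046 + (1/2)*(-1/36)*17)*41432 = (43046 - 17/72)*41432 = (3099295/72)*41432 = 16051248805/9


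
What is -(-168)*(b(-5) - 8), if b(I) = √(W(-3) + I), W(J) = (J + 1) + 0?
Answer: -1344 + 168*I*√7 ≈ -1344.0 + 444.49*I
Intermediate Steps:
W(J) = 1 + J (W(J) = (1 + J) + 0 = 1 + J)
b(I) = √(-2 + I) (b(I) = √((1 - 3) + I) = √(-2 + I))
-(-168)*(b(-5) - 8) = -(-168)*(√(-2 - 5) - 8) = -(-168)*(√(-7) - 8) = -(-168)*(I*√7 - 8) = -(-168)*(-8 + I*√7) = -24*(56 - 7*I*√7) = -1344 + 168*I*√7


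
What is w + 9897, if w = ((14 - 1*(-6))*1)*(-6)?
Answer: 9777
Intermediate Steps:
w = -120 (w = ((14 + 6)*1)*(-6) = (20*1)*(-6) = 20*(-6) = -120)
w + 9897 = -120 + 9897 = 9777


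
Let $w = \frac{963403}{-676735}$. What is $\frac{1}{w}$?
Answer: $- \frac{676735}{963403} \approx -0.70244$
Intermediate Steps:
$w = - \frac{963403}{676735}$ ($w = 963403 \left(- \frac{1}{676735}\right) = - \frac{963403}{676735} \approx -1.4236$)
$\frac{1}{w} = \frac{1}{- \frac{963403}{676735}} = - \frac{676735}{963403}$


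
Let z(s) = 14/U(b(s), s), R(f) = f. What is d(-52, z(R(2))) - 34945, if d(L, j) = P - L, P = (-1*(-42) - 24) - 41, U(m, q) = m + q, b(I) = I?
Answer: -34916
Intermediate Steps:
P = -23 (P = (42 - 24) - 41 = 18 - 41 = -23)
z(s) = 7/s (z(s) = 14/(s + s) = 14/((2*s)) = 14*(1/(2*s)) = 7/s)
d(L, j) = -23 - L
d(-52, z(R(2))) - 34945 = (-23 - 1*(-52)) - 34945 = (-23 + 52) - 34945 = 29 - 34945 = -34916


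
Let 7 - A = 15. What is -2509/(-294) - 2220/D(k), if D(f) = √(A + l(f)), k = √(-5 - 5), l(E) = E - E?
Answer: 2509/294 + 555*I*√2 ≈ 8.534 + 784.89*I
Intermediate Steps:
A = -8 (A = 7 - 1*15 = 7 - 15 = -8)
l(E) = 0
k = I*√10 (k = √(-10) = I*√10 ≈ 3.1623*I)
D(f) = 2*I*√2 (D(f) = √(-8 + 0) = √(-8) = 2*I*√2)
-2509/(-294) - 2220/D(k) = -2509/(-294) - 2220*(-I*√2/4) = -2509*(-1/294) - (-555)*I*√2 = 2509/294 + 555*I*√2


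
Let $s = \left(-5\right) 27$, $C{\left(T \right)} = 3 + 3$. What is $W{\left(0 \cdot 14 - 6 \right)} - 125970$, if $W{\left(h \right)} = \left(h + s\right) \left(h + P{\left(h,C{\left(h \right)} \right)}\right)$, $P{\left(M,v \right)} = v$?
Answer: $-125970$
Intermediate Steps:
$C{\left(T \right)} = 6$
$s = -135$
$W{\left(h \right)} = \left(-135 + h\right) \left(6 + h\right)$ ($W{\left(h \right)} = \left(h - 135\right) \left(h + 6\right) = \left(-135 + h\right) \left(6 + h\right)$)
$W{\left(0 \cdot 14 - 6 \right)} - 125970 = \left(-810 + \left(0 \cdot 14 - 6\right)^{2} - 129 \left(0 \cdot 14 - 6\right)\right) - 125970 = \left(-810 + \left(0 - 6\right)^{2} - 129 \left(0 - 6\right)\right) - 125970 = \left(-810 + \left(-6\right)^{2} - -774\right) - 125970 = \left(-810 + 36 + 774\right) - 125970 = 0 - 125970 = -125970$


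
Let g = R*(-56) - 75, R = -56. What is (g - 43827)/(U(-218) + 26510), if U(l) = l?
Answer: -20383/13146 ≈ -1.5505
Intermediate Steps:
g = 3061 (g = -56*(-56) - 75 = 3136 - 75 = 3061)
(g - 43827)/(U(-218) + 26510) = (3061 - 43827)/(-218 + 26510) = -40766/26292 = -40766*1/26292 = -20383/13146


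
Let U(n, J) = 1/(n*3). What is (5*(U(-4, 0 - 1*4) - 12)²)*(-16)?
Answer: -105125/9 ≈ -11681.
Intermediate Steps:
U(n, J) = 1/(3*n)
(5*(U(-4, 0 - 1*4) - 12)²)*(-16) = (5*((⅓)/(-4) - 12)²)*(-16) = (5*((⅓)*(-¼) - 12)²)*(-16) = (5*(-1/12 - 12)²)*(-16) = (5*(-145/12)²)*(-16) = (5*(21025/144))*(-16) = (105125/144)*(-16) = -105125/9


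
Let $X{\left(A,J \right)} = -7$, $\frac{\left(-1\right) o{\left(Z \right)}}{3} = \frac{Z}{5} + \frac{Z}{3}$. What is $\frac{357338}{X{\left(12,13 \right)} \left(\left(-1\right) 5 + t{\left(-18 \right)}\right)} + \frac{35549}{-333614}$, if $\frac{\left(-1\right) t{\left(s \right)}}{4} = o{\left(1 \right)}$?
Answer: $- \frac{596066539561}{16347086} \approx -36463.0$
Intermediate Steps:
$o{\left(Z \right)} = - \frac{8 Z}{5}$ ($o{\left(Z \right)} = - 3 \left(\frac{Z}{5} + \frac{Z}{3}\right) = - 3 \frac{8 Z}{15} = - \frac{8 Z}{5}$)
$t{\left(s \right)} = \frac{32}{5}$ ($t{\left(s \right)} = - 4 \left(\left(- \frac{8}{5}\right) 1\right) = \left(-4\right) \left(- \frac{8}{5}\right) = \frac{32}{5}$)
$\frac{357338}{X{\left(12,13 \right)} \left(\left(-1\right) 5 + t{\left(-18 \right)}\right)} + \frac{35549}{-333614} = \frac{357338}{\left(-7\right) \left(\left(-1\right) 5 + \frac{32}{5}\right)} + \frac{35549}{-333614} = \frac{357338}{\left(-7\right) \left(-5 + \frac{32}{5}\right)} + 35549 \left(- \frac{1}{333614}\right) = \frac{357338}{\left(-7\right) \frac{7}{5}} - \frac{35549}{333614} = \frac{357338}{- \frac{49}{5}} - \frac{35549}{333614} = 357338 \left(- \frac{5}{49}\right) - \frac{35549}{333614} = - \frac{1786690}{49} - \frac{35549}{333614} = - \frac{596066539561}{16347086}$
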